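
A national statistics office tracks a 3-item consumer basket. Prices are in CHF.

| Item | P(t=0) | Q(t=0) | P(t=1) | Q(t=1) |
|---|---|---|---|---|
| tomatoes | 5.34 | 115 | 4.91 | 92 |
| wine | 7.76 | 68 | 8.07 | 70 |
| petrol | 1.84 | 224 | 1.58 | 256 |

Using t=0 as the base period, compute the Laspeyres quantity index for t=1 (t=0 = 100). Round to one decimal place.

Laspeyres quantity index uses base-period prices as weights.
ΣP(t=0)·Q(t=1) = 5.34×92 + 7.76×70 + 1.84×256 = 491.28 + 543.2 + 471.04 = 1505.52
ΣP(t=0)·Q(t=0) = 5.34×115 + 7.76×68 + 1.84×224 = 614.1 + 527.68 + 412.16 = 1553.94
Index = 1505.52 / 1553.94 × 100 = 96.8840

96.9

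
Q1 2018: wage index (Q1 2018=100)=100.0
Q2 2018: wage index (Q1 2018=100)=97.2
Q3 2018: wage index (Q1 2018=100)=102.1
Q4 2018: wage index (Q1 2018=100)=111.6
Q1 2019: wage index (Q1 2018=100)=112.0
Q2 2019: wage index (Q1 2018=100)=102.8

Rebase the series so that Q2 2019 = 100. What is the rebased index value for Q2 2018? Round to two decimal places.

Rebased(Q2 2018) = 97.2 / 102.8 × 100 = 94.5525

94.55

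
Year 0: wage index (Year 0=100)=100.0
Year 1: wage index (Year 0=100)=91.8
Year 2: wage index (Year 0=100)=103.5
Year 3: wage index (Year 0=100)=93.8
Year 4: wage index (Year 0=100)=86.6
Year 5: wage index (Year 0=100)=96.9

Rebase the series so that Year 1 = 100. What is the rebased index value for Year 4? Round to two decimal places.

94.34

Rebased(Year 4) = 86.6 / 91.8 × 100 = 94.3355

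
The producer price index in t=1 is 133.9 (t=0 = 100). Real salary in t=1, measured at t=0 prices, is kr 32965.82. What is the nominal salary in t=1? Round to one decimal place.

Nominal = Real × (Index/100) = 32965.82 × (133.9/100)
        = 32965.82 × 1.339 = 44141.2330

44141.2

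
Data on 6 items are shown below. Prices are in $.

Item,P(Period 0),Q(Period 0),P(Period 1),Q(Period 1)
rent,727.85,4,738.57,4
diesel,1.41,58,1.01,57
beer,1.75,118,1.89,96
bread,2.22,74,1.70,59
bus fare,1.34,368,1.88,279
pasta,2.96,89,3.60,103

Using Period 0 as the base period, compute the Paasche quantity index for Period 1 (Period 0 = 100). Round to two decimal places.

Paasche quantity index uses current-period prices as weights.
ΣP(Period 1)·Q(Period 1) = 738.57×4 + 1.01×57 + 1.89×96 + 1.70×59 + 1.88×279 + 3.60×103 = 2954.28 + 57.57 + 181.44 + 100.3 + 524.52 + 370.8 = 4188.91
ΣP(Period 1)·Q(Period 0) = 738.57×4 + 1.01×58 + 1.89×118 + 1.70×74 + 1.88×368 + 3.60×89 = 2954.28 + 58.58 + 223.02 + 125.8 + 691.84 + 320.4 = 4373.92
Index = 4188.91 / 4373.92 × 100 = 95.7702

95.77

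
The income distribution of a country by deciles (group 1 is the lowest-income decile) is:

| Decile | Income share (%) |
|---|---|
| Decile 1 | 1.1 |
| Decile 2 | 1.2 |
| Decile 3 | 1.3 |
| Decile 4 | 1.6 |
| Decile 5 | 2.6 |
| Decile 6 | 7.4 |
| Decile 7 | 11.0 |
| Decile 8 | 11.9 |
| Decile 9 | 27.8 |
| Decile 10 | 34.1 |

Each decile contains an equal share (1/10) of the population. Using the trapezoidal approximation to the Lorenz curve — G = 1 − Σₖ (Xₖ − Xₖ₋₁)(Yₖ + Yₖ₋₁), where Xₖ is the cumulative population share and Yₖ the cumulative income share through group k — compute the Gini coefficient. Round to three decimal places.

0.569

Cumulative income shares Yₖ: 0.0110, 0.0230, 0.0360, 0.0520, 0.0780, 0.1520, 0.2620, 0.3810, 0.6590, 1.0000
Σ (Xₖ−Xₖ₋₁)(Yₖ+Yₖ₋₁) = (1/10)(0.0110+0.0000) + (1/10)(0.0230+0.0110) + (1/10)(0.0360+0.0230) + (1/10)(0.0520+0.0360) + (1/10)(0.0780+0.0520) + (1/10)(0.1520+0.0780) + (1/10)(0.2620+0.1520) + (1/10)(0.3810+0.2620) + (1/10)(0.6590+0.3810) + (1/10)(1.0000+0.6590)
  = 0.0011 + 0.0034 + 0.0059 + 0.0088 + 0.0130 + 0.0230 + 0.0414 + 0.0643 + 0.1040 + 0.1659 = 0.4308
G = 1 − 0.4308 = 0.5692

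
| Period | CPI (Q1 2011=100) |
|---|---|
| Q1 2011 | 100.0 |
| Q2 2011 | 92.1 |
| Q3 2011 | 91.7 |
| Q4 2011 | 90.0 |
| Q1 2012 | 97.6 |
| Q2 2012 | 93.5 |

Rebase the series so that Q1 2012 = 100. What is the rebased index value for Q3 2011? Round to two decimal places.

Rebased(Q3 2011) = 91.7 / 97.6 × 100 = 93.9549

93.95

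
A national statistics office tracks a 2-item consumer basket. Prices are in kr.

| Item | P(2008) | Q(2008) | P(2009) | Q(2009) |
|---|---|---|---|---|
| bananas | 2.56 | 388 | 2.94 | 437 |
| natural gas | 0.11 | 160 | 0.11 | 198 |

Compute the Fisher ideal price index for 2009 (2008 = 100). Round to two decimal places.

Laspeyres component (base-period weights):
ΣP(2009)Q(2008) = 2.94×388 + 0.11×160 = 1140.72 + 17.6 = 1158.32
ΣP(2008)Q(2008) = 2.56×388 + 0.11×160 = 993.28 + 17.6 = 1010.88
L = 1158.32 / 1010.88 × 100 = 114.5853
Paasche component (current-period weights):
ΣP(2009)Q(2009) = 2.94×437 + 0.11×198 = 1284.78 + 21.78 = 1306.56
ΣP(2008)Q(2009) = 2.56×437 + 0.11×198 = 1118.72 + 21.78 = 1140.5
P = 1306.56 / 1140.5 × 100 = 114.5603
Fisher = √(L × P) = √(114.5853 × 114.5603) = 114.5728

114.57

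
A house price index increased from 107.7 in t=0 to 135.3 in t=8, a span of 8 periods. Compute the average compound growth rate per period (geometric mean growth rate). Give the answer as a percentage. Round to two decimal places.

2.89%

Growth factor = (135.3/107.7)^(1/8) = (1.256267)^(1/8) = 1.028929
Growth rate = 1.028929 − 1 = 0.028929 = 2.8929%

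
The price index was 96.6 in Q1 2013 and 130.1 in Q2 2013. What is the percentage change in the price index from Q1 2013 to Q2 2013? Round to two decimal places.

Change = (130.1 − 96.6) / 96.6 × 100
       = 33.5 / 96.6 × 100 = 34.6791%

34.68%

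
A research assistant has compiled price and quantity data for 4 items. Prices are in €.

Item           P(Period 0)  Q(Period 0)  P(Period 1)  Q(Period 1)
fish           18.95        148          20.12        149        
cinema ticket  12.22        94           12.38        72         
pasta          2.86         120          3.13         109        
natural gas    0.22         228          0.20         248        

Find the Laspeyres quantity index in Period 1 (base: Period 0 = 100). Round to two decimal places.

Laspeyres quantity index uses base-period prices as weights.
ΣP(Period 0)·Q(Period 1) = 18.95×149 + 12.22×72 + 2.86×109 + 0.22×248 = 2823.55 + 879.84 + 311.74 + 54.56 = 4069.69
ΣP(Period 0)·Q(Period 0) = 18.95×148 + 12.22×94 + 2.86×120 + 0.22×228 = 2804.6 + 1148.68 + 343.2 + 50.16 = 4346.64
Index = 4069.69 / 4346.64 × 100 = 93.6284

93.63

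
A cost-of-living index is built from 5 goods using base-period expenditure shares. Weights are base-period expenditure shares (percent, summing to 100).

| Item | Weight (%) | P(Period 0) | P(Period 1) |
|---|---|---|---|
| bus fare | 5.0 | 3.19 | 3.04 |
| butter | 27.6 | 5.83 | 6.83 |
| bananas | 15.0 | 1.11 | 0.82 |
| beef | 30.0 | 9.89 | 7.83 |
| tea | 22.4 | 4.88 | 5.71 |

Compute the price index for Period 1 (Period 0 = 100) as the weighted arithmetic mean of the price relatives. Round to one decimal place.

bus fare: 5.0 × (3.04/3.19) = 5.0 × 0.952978 = 4.7649
butter: 27.6 × (6.83/5.83) = 27.6 × 1.171527 = 32.3341
bananas: 15.0 × (0.82/1.11) = 15.0 × 0.738739 = 11.0811
beef: 30.0 × (7.83/9.89) = 30.0 × 0.791709 = 23.7513
tea: 22.4 × (5.71/4.88) = 22.4 × 1.170082 = 26.2098
Index = Σ wᵢ·(p₁ᵢ/p₀ᵢ) = 4.7649 + 32.3341 + 11.0811 + 23.7513 + 26.2098 = 98.1412

98.1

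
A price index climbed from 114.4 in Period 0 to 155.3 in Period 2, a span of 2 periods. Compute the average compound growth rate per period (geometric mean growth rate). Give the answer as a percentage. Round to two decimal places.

16.51%

Growth factor = (155.3/114.4)^(1/2) = (1.357517)^(1/2) = 1.165126
Growth rate = 1.165126 − 1 = 0.165126 = 16.5126%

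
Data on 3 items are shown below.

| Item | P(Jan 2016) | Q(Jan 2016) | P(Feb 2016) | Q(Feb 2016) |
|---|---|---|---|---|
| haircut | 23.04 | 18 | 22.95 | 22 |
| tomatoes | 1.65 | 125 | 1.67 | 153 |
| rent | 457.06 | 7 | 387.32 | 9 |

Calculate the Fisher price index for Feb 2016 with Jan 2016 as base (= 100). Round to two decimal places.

87.19

Laspeyres component (base-period weights):
ΣP(Feb 2016)Q(Jan 2016) = 22.95×18 + 1.67×125 + 387.32×7 = 413.1 + 208.75 + 2711.24 = 3333.09
ΣP(Jan 2016)Q(Jan 2016) = 23.04×18 + 1.65×125 + 457.06×7 = 414.72 + 206.25 + 3199.42 = 3820.39
L = 3333.09 / 3820.39 × 100 = 87.2448
Paasche component (current-period weights):
ΣP(Feb 2016)Q(Feb 2016) = 22.95×22 + 1.67×153 + 387.32×9 = 504.9 + 255.51 + 3485.88 = 4246.29
ΣP(Jan 2016)Q(Feb 2016) = 23.04×22 + 1.65×153 + 457.06×9 = 506.88 + 252.45 + 4113.54 = 4872.87
P = 4246.29 / 4872.87 × 100 = 87.1415
Fisher = √(L × P) = √(87.2448 × 87.1415) = 87.1931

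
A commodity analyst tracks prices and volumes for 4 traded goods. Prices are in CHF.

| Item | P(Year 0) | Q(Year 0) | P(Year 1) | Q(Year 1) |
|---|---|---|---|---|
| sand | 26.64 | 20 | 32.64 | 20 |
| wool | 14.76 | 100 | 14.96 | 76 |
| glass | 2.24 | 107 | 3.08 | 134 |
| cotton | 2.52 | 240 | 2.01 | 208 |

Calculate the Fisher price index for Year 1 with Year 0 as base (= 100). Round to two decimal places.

104.74

Laspeyres component (base-period weights):
ΣP(Year 1)Q(Year 0) = 32.64×20 + 14.96×100 + 3.08×107 + 2.01×240 = 652.8 + 1496 + 329.56 + 482.4 = 2960.76
ΣP(Year 0)Q(Year 0) = 26.64×20 + 14.76×100 + 2.24×107 + 2.52×240 = 532.8 + 1476 + 239.68 + 604.8 = 2853.28
L = 2960.76 / 2853.28 × 100 = 103.7669
Paasche component (current-period weights):
ΣP(Year 1)Q(Year 1) = 32.64×20 + 14.96×76 + 3.08×134 + 2.01×208 = 652.8 + 1136.96 + 412.72 + 418.08 = 2620.56
ΣP(Year 0)Q(Year 1) = 26.64×20 + 14.76×76 + 2.24×134 + 2.52×208 = 532.8 + 1121.76 + 300.16 + 524.16 = 2478.88
P = 2620.56 / 2478.88 × 100 = 105.7155
Fisher = √(L × P) = √(103.7669 × 105.7155) = 104.7367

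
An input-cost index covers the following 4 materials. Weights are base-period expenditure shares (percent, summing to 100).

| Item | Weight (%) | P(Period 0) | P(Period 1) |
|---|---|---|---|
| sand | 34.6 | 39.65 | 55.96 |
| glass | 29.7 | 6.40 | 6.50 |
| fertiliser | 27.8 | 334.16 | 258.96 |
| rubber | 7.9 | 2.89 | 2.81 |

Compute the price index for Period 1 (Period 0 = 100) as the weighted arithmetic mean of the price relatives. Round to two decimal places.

sand: 34.6 × (55.96/39.65) = 34.6 × 1.411349 = 48.8327
glass: 29.7 × (6.50/6.40) = 29.7 × 1.015625 = 30.1641
fertiliser: 27.8 × (258.96/334.16) = 27.8 × 0.774958 = 21.5438
rubber: 7.9 × (2.81/2.89) = 7.9 × 0.972318 = 7.6813
Index = Σ wᵢ·(p₁ᵢ/p₀ᵢ) = 48.8327 + 30.1641 + 21.5438 + 7.6813 = 108.2219

108.22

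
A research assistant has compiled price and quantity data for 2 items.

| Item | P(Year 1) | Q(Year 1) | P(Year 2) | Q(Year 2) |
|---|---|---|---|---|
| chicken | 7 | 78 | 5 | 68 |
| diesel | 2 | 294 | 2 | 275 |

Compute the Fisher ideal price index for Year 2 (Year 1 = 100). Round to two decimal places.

86.49

Laspeyres component (base-period weights):
ΣP(Year 2)Q(Year 1) = 5×78 + 2×294 = 390 + 588 = 978
ΣP(Year 1)Q(Year 1) = 7×78 + 2×294 = 546 + 588 = 1134
L = 978 / 1134 × 100 = 86.2434
Paasche component (current-period weights):
ΣP(Year 2)Q(Year 2) = 5×68 + 2×275 = 340 + 550 = 890
ΣP(Year 1)Q(Year 2) = 7×68 + 2×275 = 476 + 550 = 1026
P = 890 / 1026 × 100 = 86.7446
Fisher = √(L × P) = √(86.2434 × 86.7446) = 86.4936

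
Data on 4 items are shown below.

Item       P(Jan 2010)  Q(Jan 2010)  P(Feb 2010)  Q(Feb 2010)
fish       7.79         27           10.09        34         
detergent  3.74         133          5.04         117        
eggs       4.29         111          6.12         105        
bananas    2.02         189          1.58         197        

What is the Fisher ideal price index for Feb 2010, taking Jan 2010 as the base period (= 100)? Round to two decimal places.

122.16

Laspeyres component (base-period weights):
ΣP(Feb 2010)Q(Jan 2010) = 10.09×27 + 5.04×133 + 6.12×111 + 1.58×189 = 272.43 + 670.32 + 679.32 + 298.62 = 1920.69
ΣP(Jan 2010)Q(Jan 2010) = 7.79×27 + 3.74×133 + 4.29×111 + 2.02×189 = 210.33 + 497.42 + 476.19 + 381.78 = 1565.72
L = 1920.69 / 1565.72 × 100 = 122.6714
Paasche component (current-period weights):
ΣP(Feb 2010)Q(Feb 2010) = 10.09×34 + 5.04×117 + 6.12×105 + 1.58×197 = 343.06 + 589.68 + 642.6 + 311.26 = 1886.6
ΣP(Jan 2010)Q(Feb 2010) = 7.79×34 + 3.74×117 + 4.29×105 + 2.02×197 = 264.86 + 437.58 + 450.45 + 397.94 = 1550.83
P = 1886.6 / 1550.83 × 100 = 121.6510
Fisher = √(L × P) = √(122.6714 × 121.6510) = 122.1601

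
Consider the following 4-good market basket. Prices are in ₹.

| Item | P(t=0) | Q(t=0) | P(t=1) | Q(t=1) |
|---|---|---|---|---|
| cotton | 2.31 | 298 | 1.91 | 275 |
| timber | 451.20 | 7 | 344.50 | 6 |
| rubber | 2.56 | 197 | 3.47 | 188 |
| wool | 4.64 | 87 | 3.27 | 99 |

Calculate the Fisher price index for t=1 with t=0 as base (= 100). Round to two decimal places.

83.18

Laspeyres component (base-period weights):
ΣP(t=1)Q(t=0) = 1.91×298 + 344.50×7 + 3.47×197 + 3.27×87 = 569.18 + 2411.5 + 683.59 + 284.49 = 3948.76
ΣP(t=0)Q(t=0) = 2.31×298 + 451.20×7 + 2.56×197 + 4.64×87 = 688.38 + 3158.4 + 504.32 + 403.68 = 4754.78
L = 3948.76 / 4754.78 × 100 = 83.0482
Paasche component (current-period weights):
ΣP(t=1)Q(t=1) = 1.91×275 + 344.50×6 + 3.47×188 + 3.27×99 = 525.25 + 2067 + 652.36 + 323.73 = 3568.34
ΣP(t=0)Q(t=1) = 2.31×275 + 451.20×6 + 2.56×188 + 4.64×99 = 635.25 + 2707.2 + 481.28 + 459.36 = 4283.09
P = 3568.34 / 4283.09 × 100 = 83.3123
Fisher = √(L × P) = √(83.0482 × 83.3123) = 83.1801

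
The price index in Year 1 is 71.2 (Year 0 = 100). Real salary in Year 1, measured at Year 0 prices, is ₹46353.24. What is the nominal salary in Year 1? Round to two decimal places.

Nominal = Real × (Index/100) = 46353.24 × (71.2/100)
        = 46353.24 × 0.712 = 33003.5069

33003.51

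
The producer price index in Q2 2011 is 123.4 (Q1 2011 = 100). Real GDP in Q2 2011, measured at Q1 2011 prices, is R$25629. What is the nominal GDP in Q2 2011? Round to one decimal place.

Nominal = Real × (Index/100) = 25629 × (123.4/100)
        = 25629 × 1.234 = 31626.1860

31626.2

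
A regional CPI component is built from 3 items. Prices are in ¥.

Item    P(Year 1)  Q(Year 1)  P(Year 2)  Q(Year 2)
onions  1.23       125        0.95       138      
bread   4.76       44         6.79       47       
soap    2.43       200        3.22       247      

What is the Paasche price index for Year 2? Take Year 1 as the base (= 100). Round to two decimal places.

Paasche price index uses current-period quantities as weights.
ΣP(Year 2)·Q(Year 2) = 0.95×138 + 6.79×47 + 3.22×247 = 131.1 + 319.13 + 795.34 = 1245.57
ΣP(Year 1)·Q(Year 2) = 1.23×138 + 4.76×47 + 2.43×247 = 169.74 + 223.72 + 600.21 = 993.67
Index = 1245.57 / 993.67 × 100 = 125.3505

125.35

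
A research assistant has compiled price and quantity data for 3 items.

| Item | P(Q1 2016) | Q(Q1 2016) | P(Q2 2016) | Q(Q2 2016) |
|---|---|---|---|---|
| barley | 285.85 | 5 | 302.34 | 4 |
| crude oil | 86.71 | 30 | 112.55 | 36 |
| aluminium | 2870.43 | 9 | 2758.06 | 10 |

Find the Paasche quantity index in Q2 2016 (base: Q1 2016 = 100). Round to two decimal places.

110.54

Paasche quantity index uses current-period prices as weights.
ΣP(Q2 2016)·Q(Q2 2016) = 302.34×4 + 112.55×36 + 2758.06×10 = 1209.36 + 4051.8 + 27580.6 = 32841.76
ΣP(Q2 2016)·Q(Q1 2016) = 302.34×5 + 112.55×30 + 2758.06×9 = 1511.7 + 3376.5 + 24822.54 = 29710.74
Index = 32841.76 / 29710.74 × 100 = 110.5383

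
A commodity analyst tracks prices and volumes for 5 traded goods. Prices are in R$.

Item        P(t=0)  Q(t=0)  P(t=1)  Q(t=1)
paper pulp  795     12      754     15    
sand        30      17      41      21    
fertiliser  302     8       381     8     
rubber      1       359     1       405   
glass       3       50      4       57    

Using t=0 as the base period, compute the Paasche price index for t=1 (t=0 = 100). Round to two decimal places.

Paasche price index uses current-period quantities as weights.
ΣP(t=1)·Q(t=1) = 754×15 + 41×21 + 381×8 + 1×405 + 4×57 = 11310 + 861 + 3048 + 405 + 228 = 15852
ΣP(t=0)·Q(t=1) = 795×15 + 30×21 + 302×8 + 1×405 + 3×57 = 11925 + 630 + 2416 + 405 + 171 = 15547
Index = 15852 / 15547 × 100 = 101.9618

101.96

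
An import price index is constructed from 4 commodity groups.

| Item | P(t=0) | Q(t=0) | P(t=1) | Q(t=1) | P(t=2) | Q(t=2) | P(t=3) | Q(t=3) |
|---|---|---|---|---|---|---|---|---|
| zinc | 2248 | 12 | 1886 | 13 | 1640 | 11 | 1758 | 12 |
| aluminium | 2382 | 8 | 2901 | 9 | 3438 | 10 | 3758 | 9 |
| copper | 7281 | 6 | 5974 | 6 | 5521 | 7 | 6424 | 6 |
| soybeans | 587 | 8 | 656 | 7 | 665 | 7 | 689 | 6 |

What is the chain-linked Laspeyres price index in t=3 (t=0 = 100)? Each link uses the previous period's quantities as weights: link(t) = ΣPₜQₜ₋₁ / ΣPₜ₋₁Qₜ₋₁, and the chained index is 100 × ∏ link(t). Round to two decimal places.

Link t=0→t=1:
ΣP(t=1)Q(t=0) = 1886×12 + 2901×8 + 5974×6 + 656×8 = 22632 + 23208 + 35844 + 5248 = 86932
ΣP(t=0)Q(t=0) = 2248×12 + 2382×8 + 7281×6 + 587×8 = 26976 + 19056 + 43686 + 4696 = 94414
link = 86932/94414 = 0.920753
Link t=1→t=2:
ΣP(t=2)Q(t=1) = 1640×13 + 3438×9 + 5521×6 + 665×7 = 21320 + 30942 + 33126 + 4655 = 90043
ΣP(t=1)Q(t=1) = 1886×13 + 2901×9 + 5974×6 + 656×7 = 24518 + 26109 + 35844 + 4592 = 91063
link = 90043/91063 = 0.988799
Link t=2→t=3:
ΣP(t=3)Q(t=2) = 1758×11 + 3758×10 + 6424×7 + 689×7 = 19338 + 37580 + 44968 + 4823 = 106709
ΣP(t=2)Q(t=2) = 1640×11 + 3438×10 + 5521×7 + 665×7 = 18040 + 34380 + 38647 + 4655 = 95722
link = 106709/95722 = 1.114780
Chained index = 100 × 0.920753 × 0.988799 × 1.114780 = 101.4940

101.49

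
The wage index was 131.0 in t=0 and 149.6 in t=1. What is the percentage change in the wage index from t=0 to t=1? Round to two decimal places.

Change = (149.6 − 131.0) / 131.0 × 100
       = 18.6 / 131.0 × 100 = 14.1985%

14.20%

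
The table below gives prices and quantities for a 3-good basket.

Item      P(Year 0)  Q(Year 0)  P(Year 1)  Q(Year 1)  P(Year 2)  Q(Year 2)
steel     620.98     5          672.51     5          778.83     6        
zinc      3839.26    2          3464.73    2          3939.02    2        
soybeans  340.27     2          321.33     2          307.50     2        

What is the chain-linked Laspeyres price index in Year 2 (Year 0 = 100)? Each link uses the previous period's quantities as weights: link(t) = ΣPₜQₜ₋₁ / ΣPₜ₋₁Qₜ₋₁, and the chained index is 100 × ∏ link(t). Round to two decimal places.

Link Year 0→Year 1:
ΣP(Year 1)Q(Year 0) = 672.51×5 + 3464.73×2 + 321.33×2 = 3362.55 + 6929.46 + 642.66 = 10934.67
ΣP(Year 0)Q(Year 0) = 620.98×5 + 3839.26×2 + 340.27×2 = 3104.9 + 7678.52 + 680.54 = 11463.96
link = 10934.67/11463.96 = 0.953830
Link Year 1→Year 2:
ΣP(Year 2)Q(Year 1) = 778.83×5 + 3939.02×2 + 307.50×2 = 3894.15 + 7878.04 + 615 = 12387.19
ΣP(Year 1)Q(Year 1) = 672.51×5 + 3464.73×2 + 321.33×2 = 3362.55 + 6929.46 + 642.66 = 10934.67
link = 12387.19/10934.67 = 1.132836
Chained index = 100 × 0.953830 × 1.132836 = 108.0533

108.05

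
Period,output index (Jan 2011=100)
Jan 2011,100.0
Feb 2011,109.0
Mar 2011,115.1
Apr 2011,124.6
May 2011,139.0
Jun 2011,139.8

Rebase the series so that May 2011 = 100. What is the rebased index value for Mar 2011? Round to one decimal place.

82.8

Rebased(Mar 2011) = 115.1 / 139.0 × 100 = 82.8058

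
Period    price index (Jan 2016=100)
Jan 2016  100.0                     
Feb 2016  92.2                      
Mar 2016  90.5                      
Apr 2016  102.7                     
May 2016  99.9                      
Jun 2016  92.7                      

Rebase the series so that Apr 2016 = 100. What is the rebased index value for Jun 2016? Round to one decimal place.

90.3

Rebased(Jun 2016) = 92.7 / 102.7 × 100 = 90.2629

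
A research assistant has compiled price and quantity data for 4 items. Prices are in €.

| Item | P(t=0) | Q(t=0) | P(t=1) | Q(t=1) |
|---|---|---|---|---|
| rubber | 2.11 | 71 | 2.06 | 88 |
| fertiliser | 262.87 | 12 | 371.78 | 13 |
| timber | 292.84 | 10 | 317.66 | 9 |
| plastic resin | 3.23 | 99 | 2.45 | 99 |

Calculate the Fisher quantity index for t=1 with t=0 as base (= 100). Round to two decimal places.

Laspeyres component (base-period weights):
ΣP(t=0)Q(t=1) = 2.11×88 + 262.87×13 + 292.84×9 + 3.23×99 = 185.68 + 3417.31 + 2635.56 + 319.77 = 6558.32
ΣP(t=0)Q(t=0) = 2.11×71 + 262.87×12 + 292.84×10 + 3.23×99 = 149.81 + 3154.44 + 2928.4 + 319.77 = 6552.42
L = 6558.32 / 6552.42 × 100 = 100.0900
Paasche component (current-period weights):
ΣP(t=1)Q(t=1) = 2.06×88 + 371.78×13 + 317.66×9 + 2.45×99 = 181.28 + 4833.14 + 2858.94 + 242.55 = 8115.91
ΣP(t=1)Q(t=0) = 2.06×71 + 371.78×12 + 317.66×10 + 2.45×99 = 146.26 + 4461.36 + 3176.6 + 242.55 = 8026.77
P = 8115.91 / 8026.77 × 100 = 101.1105
Fisher = √(L × P) = √(100.0900 × 101.1105) = 100.5990

100.60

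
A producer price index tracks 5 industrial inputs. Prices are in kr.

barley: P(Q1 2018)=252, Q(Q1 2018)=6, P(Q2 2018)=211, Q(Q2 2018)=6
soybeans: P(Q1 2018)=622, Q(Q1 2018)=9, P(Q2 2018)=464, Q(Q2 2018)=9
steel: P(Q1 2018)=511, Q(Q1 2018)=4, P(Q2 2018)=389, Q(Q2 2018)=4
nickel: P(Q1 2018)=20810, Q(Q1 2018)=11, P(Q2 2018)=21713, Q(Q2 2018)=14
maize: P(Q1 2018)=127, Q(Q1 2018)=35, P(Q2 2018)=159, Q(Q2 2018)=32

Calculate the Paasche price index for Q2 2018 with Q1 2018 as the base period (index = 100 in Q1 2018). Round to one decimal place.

103.8

Paasche price index uses current-period quantities as weights.
ΣP(Q2 2018)·Q(Q2 2018) = 211×6 + 464×9 + 389×4 + 21713×14 + 159×32 = 1266 + 4176 + 1556 + 303982 + 5088 = 316068
ΣP(Q1 2018)·Q(Q2 2018) = 252×6 + 622×9 + 511×4 + 20810×14 + 127×32 = 1512 + 5598 + 2044 + 291340 + 4064 = 304558
Index = 316068 / 304558 × 100 = 103.7792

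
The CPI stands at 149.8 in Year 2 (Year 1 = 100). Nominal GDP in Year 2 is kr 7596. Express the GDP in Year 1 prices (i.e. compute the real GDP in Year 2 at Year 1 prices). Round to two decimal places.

Real = Nominal ÷ (Index/100) = 7596 ÷ (149.8/100)
     = 7596 ÷ 1.498 = 5070.7610

5070.76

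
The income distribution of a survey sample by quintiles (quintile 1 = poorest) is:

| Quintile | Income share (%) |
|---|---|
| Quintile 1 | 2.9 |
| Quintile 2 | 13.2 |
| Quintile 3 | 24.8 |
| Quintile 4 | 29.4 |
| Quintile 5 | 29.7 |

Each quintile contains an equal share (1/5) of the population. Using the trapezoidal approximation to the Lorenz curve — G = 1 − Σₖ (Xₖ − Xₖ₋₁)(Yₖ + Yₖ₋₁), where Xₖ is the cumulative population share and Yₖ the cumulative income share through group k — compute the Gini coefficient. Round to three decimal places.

Cumulative income shares Yₖ: 0.0290, 0.1610, 0.4090, 0.7030, 1.0000
Σ (Xₖ−Xₖ₋₁)(Yₖ+Yₖ₋₁) = (1/5)(0.0290+0.0000) + (1/5)(0.1610+0.0290) + (1/5)(0.4090+0.1610) + (1/5)(0.7030+0.4090) + (1/5)(1.0000+0.7030)
  = 0.0058 + 0.0380 + 0.1140 + 0.2224 + 0.3406 = 0.7208
G = 1 − 0.7208 = 0.2792

0.279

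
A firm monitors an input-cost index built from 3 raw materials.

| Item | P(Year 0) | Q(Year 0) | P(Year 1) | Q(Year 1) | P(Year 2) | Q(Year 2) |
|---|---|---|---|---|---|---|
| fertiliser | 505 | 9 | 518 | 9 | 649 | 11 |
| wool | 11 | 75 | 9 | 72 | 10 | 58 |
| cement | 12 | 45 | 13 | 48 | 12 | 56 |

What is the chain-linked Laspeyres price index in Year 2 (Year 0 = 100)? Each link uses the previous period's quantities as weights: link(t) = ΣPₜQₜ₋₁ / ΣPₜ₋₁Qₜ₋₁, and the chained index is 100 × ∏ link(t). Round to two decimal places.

120.52

Link Year 0→Year 1:
ΣP(Year 1)Q(Year 0) = 518×9 + 9×75 + 13×45 = 4662 + 675 + 585 = 5922
ΣP(Year 0)Q(Year 0) = 505×9 + 11×75 + 12×45 = 4545 + 825 + 540 = 5910
link = 5922/5910 = 1.002030
Link Year 1→Year 2:
ΣP(Year 2)Q(Year 1) = 649×9 + 10×72 + 12×48 = 5841 + 720 + 576 = 7137
ΣP(Year 1)Q(Year 1) = 518×9 + 9×72 + 13×48 = 4662 + 648 + 624 = 5934
link = 7137/5934 = 1.202730
Chained index = 100 × 1.002030 × 1.202730 = 120.5172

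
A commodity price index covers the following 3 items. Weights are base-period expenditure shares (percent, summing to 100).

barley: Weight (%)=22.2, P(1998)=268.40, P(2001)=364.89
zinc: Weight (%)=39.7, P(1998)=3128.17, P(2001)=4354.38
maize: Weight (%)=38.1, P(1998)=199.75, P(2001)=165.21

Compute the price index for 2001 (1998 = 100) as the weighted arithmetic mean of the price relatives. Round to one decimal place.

barley: 22.2 × (364.89/268.40) = 22.2 × 1.359501 = 30.1809
zinc: 39.7 × (4354.38/3128.17) = 39.7 × 1.391990 = 55.2620
maize: 38.1 × (165.21/199.75) = 38.1 × 0.827084 = 31.5119
Index = Σ wᵢ·(p₁ᵢ/p₀ᵢ) = 30.1809 + 55.2620 + 31.5119 = 116.9548

117.0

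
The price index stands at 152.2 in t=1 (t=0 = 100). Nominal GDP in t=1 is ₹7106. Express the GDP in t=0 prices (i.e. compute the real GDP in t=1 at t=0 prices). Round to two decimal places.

Real = Nominal ÷ (Index/100) = 7106 ÷ (152.2/100)
     = 7106 ÷ 1.522 = 4668.8568

4668.86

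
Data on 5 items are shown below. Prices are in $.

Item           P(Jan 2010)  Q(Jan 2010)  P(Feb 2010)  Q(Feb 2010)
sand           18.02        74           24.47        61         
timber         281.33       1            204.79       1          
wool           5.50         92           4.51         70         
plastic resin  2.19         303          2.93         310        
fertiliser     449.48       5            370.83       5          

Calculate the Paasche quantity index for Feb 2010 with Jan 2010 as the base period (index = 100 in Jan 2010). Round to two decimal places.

Paasche quantity index uses current-period prices as weights.
ΣP(Feb 2010)·Q(Feb 2010) = 24.47×61 + 204.79×1 + 4.51×70 + 2.93×310 + 370.83×5 = 1492.67 + 204.79 + 315.7 + 908.3 + 1854.15 = 4775.61
ΣP(Feb 2010)·Q(Jan 2010) = 24.47×74 + 204.79×1 + 4.51×92 + 2.93×303 + 370.83×5 = 1810.78 + 204.79 + 414.92 + 887.79 + 1854.15 = 5172.43
Index = 4775.61 / 5172.43 × 100 = 92.3282

92.33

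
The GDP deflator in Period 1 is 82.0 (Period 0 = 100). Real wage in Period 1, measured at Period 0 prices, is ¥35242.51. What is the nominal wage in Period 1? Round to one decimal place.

Nominal = Real × (Index/100) = 35242.51 × (82.0/100)
        = 35242.51 × 0.820 = 28898.8582

28898.9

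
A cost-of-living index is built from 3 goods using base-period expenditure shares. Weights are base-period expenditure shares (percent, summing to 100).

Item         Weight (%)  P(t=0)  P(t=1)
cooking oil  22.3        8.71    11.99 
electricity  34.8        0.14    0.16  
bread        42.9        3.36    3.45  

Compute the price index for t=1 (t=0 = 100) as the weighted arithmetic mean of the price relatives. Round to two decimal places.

cooking oil: 22.3 × (11.99/8.71) = 22.3 × 1.376579 = 30.6977
electricity: 34.8 × (0.16/0.14) = 34.8 × 1.142857 = 39.7714
bread: 42.9 × (3.45/3.36) = 42.9 × 1.026786 = 44.0491
Index = Σ wᵢ·(p₁ᵢ/p₀ᵢ) = 30.6977 + 39.7714 + 44.0491 = 114.5182

114.52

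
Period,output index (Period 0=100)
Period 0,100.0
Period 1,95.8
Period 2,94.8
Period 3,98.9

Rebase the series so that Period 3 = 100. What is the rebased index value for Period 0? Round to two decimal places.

Rebased(Period 0) = 100.0 / 98.9 × 100 = 101.1122

101.11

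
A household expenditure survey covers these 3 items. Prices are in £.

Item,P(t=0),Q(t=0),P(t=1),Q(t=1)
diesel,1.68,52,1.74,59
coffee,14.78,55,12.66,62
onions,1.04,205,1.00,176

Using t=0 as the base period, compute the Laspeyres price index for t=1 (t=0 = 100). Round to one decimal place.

Laspeyres price index uses base-period quantities as weights.
ΣP(t=1)·Q(t=0) = 1.74×52 + 12.66×55 + 1.00×205 = 90.48 + 696.3 + 205 = 991.78
ΣP(t=0)·Q(t=0) = 1.68×52 + 14.78×55 + 1.04×205 = 87.36 + 812.9 + 213.2 = 1113.46
Index = 991.78 / 1113.46 × 100 = 89.0719

89.1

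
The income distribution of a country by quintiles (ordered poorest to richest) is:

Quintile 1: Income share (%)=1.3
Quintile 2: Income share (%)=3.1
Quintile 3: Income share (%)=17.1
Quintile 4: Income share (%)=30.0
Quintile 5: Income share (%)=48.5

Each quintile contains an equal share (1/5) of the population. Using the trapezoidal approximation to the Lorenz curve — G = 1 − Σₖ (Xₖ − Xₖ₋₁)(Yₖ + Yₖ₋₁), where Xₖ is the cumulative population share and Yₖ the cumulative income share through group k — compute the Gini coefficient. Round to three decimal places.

0.485

Cumulative income shares Yₖ: 0.0130, 0.0440, 0.2150, 0.5150, 1.0000
Σ (Xₖ−Xₖ₋₁)(Yₖ+Yₖ₋₁) = (1/5)(0.0130+0.0000) + (1/5)(0.0440+0.0130) + (1/5)(0.2150+0.0440) + (1/5)(0.5150+0.2150) + (1/5)(1.0000+0.5150)
  = 0.0026 + 0.0114 + 0.0518 + 0.1460 + 0.3030 = 0.5148
G = 1 − 0.5148 = 0.4852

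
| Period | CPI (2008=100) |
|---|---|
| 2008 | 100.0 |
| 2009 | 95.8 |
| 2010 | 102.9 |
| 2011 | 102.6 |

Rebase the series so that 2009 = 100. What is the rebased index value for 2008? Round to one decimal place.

104.4

Rebased(2008) = 100.0 / 95.8 × 100 = 104.3841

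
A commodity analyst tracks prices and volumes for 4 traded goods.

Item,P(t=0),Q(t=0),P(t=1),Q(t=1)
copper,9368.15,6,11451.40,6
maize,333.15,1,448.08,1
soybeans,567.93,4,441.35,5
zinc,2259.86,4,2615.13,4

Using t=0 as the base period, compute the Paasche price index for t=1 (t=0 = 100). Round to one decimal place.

Paasche price index uses current-period quantities as weights.
ΣP(t=1)·Q(t=1) = 11451.40×6 + 448.08×1 + 441.35×5 + 2615.13×4 = 68708.4 + 448.08 + 2206.75 + 10460.52 = 81823.75
ΣP(t=0)·Q(t=1) = 9368.15×6 + 333.15×1 + 567.93×5 + 2259.86×4 = 56208.9 + 333.15 + 2839.65 + 9039.44 = 68421.14
Index = 81823.75 / 68421.14 × 100 = 119.5884

119.6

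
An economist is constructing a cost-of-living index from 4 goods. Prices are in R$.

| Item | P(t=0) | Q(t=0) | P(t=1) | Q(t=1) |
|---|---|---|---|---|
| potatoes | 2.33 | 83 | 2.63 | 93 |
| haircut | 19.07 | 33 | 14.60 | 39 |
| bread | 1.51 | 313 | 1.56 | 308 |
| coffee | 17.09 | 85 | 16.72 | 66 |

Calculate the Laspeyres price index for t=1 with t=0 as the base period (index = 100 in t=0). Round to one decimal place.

95.0

Laspeyres price index uses base-period quantities as weights.
ΣP(t=1)·Q(t=0) = 2.63×83 + 14.60×33 + 1.56×313 + 16.72×85 = 218.29 + 481.8 + 488.28 + 1421.2 = 2609.57
ΣP(t=0)·Q(t=0) = 2.33×83 + 19.07×33 + 1.51×313 + 17.09×85 = 193.39 + 629.31 + 472.63 + 1452.65 = 2747.98
Index = 2609.57 / 2747.98 × 100 = 94.9632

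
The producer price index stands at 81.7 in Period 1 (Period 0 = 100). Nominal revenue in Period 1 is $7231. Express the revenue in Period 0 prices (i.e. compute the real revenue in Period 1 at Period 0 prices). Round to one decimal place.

Real = Nominal ÷ (Index/100) = 7231 ÷ (81.7/100)
     = 7231 ÷ 0.817 = 8850.6732

8850.7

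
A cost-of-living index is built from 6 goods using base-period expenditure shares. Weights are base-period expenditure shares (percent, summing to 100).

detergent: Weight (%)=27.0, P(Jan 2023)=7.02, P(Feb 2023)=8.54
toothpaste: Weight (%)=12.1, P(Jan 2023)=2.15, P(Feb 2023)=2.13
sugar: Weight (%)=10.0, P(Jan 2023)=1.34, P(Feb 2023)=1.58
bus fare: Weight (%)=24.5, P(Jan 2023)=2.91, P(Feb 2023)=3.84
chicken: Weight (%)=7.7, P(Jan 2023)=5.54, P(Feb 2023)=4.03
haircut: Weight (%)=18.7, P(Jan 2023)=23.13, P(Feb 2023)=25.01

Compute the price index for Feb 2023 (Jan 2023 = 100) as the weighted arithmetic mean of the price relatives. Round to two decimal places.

114.78

detergent: 27.0 × (8.54/7.02) = 27.0 × 1.216524 = 32.8462
toothpaste: 12.1 × (2.13/2.15) = 12.1 × 0.990698 = 11.9874
sugar: 10.0 × (1.58/1.34) = 10.0 × 1.179104 = 11.7910
bus fare: 24.5 × (3.84/2.91) = 24.5 × 1.319588 = 32.3299
chicken: 7.7 × (4.03/5.54) = 7.7 × 0.727437 = 5.6013
haircut: 18.7 × (25.01/23.13) = 18.7 × 1.081280 = 20.2199
Index = Σ wᵢ·(p₁ᵢ/p₀ᵢ) = 32.8462 + 11.9874 + 11.7910 + 32.3299 + 5.6013 + 20.2199 = 114.7757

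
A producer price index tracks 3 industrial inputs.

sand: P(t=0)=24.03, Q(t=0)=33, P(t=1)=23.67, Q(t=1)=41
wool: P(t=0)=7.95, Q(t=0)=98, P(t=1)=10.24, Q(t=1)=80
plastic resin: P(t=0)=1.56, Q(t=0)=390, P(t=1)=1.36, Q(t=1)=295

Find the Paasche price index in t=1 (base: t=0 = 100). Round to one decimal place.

105.3

Paasche price index uses current-period quantities as weights.
ΣP(t=1)·Q(t=1) = 23.67×41 + 10.24×80 + 1.36×295 = 970.47 + 819.2 + 401.2 = 2190.87
ΣP(t=0)·Q(t=1) = 24.03×41 + 7.95×80 + 1.56×295 = 985.23 + 636 + 460.2 = 2081.43
Index = 2190.87 / 2081.43 × 100 = 105.2579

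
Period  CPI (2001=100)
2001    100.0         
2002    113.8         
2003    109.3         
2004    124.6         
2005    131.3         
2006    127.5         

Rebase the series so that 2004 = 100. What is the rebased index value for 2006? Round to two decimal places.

Rebased(2006) = 127.5 / 124.6 × 100 = 102.3274

102.33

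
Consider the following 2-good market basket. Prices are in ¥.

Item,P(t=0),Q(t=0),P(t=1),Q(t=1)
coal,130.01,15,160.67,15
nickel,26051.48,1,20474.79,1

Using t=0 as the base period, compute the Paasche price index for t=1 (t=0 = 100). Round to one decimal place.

Paasche price index uses current-period quantities as weights.
ΣP(t=1)·Q(t=1) = 160.67×15 + 20474.79×1 = 2410.05 + 20474.79 = 22884.84
ΣP(t=0)·Q(t=1) = 130.01×15 + 26051.48×1 = 1950.15 + 26051.48 = 28001.63
Index = 22884.84 / 28001.63 × 100 = 81.7268

81.7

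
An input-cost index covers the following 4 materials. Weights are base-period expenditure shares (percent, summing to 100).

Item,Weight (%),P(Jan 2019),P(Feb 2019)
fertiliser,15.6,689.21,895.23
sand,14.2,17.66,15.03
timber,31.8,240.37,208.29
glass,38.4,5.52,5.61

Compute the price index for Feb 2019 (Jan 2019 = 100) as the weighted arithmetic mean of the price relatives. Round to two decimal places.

98.93

fertiliser: 15.6 × (895.23/689.21) = 15.6 × 1.298922 = 20.2632
sand: 14.2 × (15.03/17.66) = 14.2 × 0.851076 = 12.0853
timber: 31.8 × (208.29/240.37) = 31.8 × 0.866539 = 27.5559
glass: 38.4 × (5.61/5.52) = 38.4 × 1.016304 = 39.0261
Index = Σ wᵢ·(p₁ᵢ/p₀ᵢ) = 20.2632 + 12.0853 + 27.5559 + 39.0261 = 98.9305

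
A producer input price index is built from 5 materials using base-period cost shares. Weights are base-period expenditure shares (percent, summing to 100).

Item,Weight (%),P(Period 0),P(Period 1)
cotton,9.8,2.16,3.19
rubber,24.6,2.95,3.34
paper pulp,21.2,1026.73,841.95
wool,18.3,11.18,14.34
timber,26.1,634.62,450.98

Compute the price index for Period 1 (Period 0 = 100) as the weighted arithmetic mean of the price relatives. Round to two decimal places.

cotton: 9.8 × (3.19/2.16) = 9.8 × 1.476852 = 14.4731
rubber: 24.6 × (3.34/2.95) = 24.6 × 1.132203 = 27.8522
paper pulp: 21.2 × (841.95/1026.73) = 21.2 × 0.820031 = 17.3846
wool: 18.3 × (14.34/11.18) = 18.3 × 1.282648 = 23.4725
timber: 26.1 × (450.98/634.62) = 26.1 × 0.710630 = 18.5474
Index = Σ wᵢ·(p₁ᵢ/p₀ᵢ) = 14.4731 + 27.8522 + 17.3846 + 23.4725 + 18.5474 = 101.7299

101.73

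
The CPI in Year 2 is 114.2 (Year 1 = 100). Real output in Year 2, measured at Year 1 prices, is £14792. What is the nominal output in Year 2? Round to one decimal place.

16892.5

Nominal = Real × (Index/100) = 14792 × (114.2/100)
        = 14792 × 1.142 = 16892.4640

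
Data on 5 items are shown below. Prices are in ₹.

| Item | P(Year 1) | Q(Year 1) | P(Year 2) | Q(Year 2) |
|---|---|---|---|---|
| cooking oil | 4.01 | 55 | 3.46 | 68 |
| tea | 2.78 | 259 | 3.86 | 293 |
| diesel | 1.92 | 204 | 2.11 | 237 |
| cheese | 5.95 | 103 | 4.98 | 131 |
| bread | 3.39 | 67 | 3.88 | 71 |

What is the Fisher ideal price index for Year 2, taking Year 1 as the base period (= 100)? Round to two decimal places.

109.61

Laspeyres component (base-period weights):
ΣP(Year 2)Q(Year 1) = 3.46×55 + 3.86×259 + 2.11×204 + 4.98×103 + 3.88×67 = 190.3 + 999.74 + 430.44 + 512.94 + 259.96 = 2393.38
ΣP(Year 1)Q(Year 1) = 4.01×55 + 2.78×259 + 1.92×204 + 5.95×103 + 3.39×67 = 220.55 + 720.02 + 391.68 + 612.85 + 227.13 = 2172.23
L = 2393.38 / 2172.23 × 100 = 110.1808
Paasche component (current-period weights):
ΣP(Year 2)Q(Year 2) = 3.46×68 + 3.86×293 + 2.11×237 + 4.98×131 + 3.88×71 = 235.28 + 1130.98 + 500.07 + 652.38 + 275.48 = 2794.19
ΣP(Year 1)Q(Year 2) = 4.01×68 + 2.78×293 + 1.92×237 + 5.95×131 + 3.39×71 = 272.68 + 814.54 + 455.04 + 779.45 + 240.69 = 2562.4
P = 2794.19 / 2562.4 × 100 = 109.0458
Fisher = √(L × P) = √(110.1808 × 109.0458) = 109.6118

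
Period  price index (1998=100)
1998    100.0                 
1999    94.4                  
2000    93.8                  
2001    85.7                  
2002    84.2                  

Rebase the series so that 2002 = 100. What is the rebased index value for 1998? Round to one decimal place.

118.8

Rebased(1998) = 100.0 / 84.2 × 100 = 118.7648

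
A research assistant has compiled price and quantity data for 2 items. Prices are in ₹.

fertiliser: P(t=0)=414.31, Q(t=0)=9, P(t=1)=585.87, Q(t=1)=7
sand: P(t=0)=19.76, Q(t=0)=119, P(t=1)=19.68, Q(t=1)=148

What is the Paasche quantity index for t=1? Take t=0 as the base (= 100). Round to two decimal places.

Paasche quantity index uses current-period prices as weights.
ΣP(t=1)·Q(t=1) = 585.87×7 + 19.68×148 = 4101.09 + 2912.64 = 7013.73
ΣP(t=1)·Q(t=0) = 585.87×9 + 19.68×119 = 5272.83 + 2341.92 = 7614.75
Index = 7013.73 / 7614.75 × 100 = 92.1072

92.11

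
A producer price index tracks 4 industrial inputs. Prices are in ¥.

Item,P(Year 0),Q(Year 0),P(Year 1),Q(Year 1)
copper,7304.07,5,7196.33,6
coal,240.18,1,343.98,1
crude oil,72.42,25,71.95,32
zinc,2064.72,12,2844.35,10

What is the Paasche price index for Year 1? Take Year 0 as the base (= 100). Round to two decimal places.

110.80

Paasche price index uses current-period quantities as weights.
ΣP(Year 1)·Q(Year 1) = 7196.33×6 + 343.98×1 + 71.95×32 + 2844.35×10 = 43177.98 + 343.98 + 2302.4 + 28443.5 = 74267.86
ΣP(Year 0)·Q(Year 1) = 7304.07×6 + 240.18×1 + 72.42×32 + 2064.72×10 = 43824.42 + 240.18 + 2317.44 + 20647.2 = 67029.24
Index = 74267.86 / 67029.24 × 100 = 110.7992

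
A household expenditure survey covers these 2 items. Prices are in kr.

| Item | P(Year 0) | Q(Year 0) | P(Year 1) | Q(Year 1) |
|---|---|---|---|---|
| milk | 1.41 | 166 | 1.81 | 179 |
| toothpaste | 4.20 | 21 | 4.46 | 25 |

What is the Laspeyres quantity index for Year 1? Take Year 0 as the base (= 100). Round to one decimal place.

Laspeyres quantity index uses base-period prices as weights.
ΣP(Year 0)·Q(Year 1) = 1.41×179 + 4.20×25 = 252.39 + 105 = 357.39
ΣP(Year 0)·Q(Year 0) = 1.41×166 + 4.20×21 = 234.06 + 88.2 = 322.26
Index = 357.39 / 322.26 × 100 = 110.9011

110.9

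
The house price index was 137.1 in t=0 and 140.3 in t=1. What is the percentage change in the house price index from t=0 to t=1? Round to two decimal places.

2.33%

Change = (140.3 − 137.1) / 137.1 × 100
       = 3.2 / 137.1 × 100 = 2.3341%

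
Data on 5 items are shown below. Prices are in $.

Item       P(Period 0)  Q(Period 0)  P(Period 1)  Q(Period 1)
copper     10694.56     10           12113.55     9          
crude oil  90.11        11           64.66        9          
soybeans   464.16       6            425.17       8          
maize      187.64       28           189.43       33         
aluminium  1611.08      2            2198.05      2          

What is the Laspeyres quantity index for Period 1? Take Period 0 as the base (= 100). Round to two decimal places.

92.44

Laspeyres quantity index uses base-period prices as weights.
ΣP(Period 0)·Q(Period 1) = 10694.56×9 + 90.11×9 + 464.16×8 + 187.64×33 + 1611.08×2 = 96251.04 + 810.99 + 3713.28 + 6192.12 + 3222.16 = 110189.59
ΣP(Period 0)·Q(Period 0) = 10694.56×10 + 90.11×11 + 464.16×6 + 187.64×28 + 1611.08×2 = 106945.6 + 991.21 + 2784.96 + 5253.92 + 3222.16 = 119197.85
Index = 110189.59 / 119197.85 × 100 = 92.4426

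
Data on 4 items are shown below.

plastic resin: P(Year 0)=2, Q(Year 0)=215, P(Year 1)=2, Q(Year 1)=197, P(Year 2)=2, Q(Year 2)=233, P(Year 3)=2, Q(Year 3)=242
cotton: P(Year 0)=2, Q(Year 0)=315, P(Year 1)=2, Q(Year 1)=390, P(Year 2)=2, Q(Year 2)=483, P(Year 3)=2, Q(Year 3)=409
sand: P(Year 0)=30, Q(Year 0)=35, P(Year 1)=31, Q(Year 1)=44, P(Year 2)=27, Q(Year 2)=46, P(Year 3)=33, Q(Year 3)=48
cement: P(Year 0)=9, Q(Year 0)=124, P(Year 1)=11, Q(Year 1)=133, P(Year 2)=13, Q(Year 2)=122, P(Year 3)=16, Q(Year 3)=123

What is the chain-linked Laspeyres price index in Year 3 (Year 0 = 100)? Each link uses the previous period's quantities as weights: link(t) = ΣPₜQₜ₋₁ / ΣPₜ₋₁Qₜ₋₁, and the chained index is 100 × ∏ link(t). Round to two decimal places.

Link Year 0→Year 1:
ΣP(Year 1)Q(Year 0) = 2×215 + 2×315 + 31×35 + 11×124 = 430 + 630 + 1085 + 1364 = 3509
ΣP(Year 0)Q(Year 0) = 2×215 + 2×315 + 30×35 + 9×124 = 430 + 630 + 1050 + 1116 = 3226
link = 3509/3226 = 1.087725
Link Year 1→Year 2:
ΣP(Year 2)Q(Year 1) = 2×197 + 2×390 + 27×44 + 13×133 = 394 + 780 + 1188 + 1729 = 4091
ΣP(Year 1)Q(Year 1) = 2×197 + 2×390 + 31×44 + 11×133 = 394 + 780 + 1364 + 1463 = 4001
link = 4091/4001 = 1.022494
Link Year 2→Year 3:
ΣP(Year 3)Q(Year 2) = 2×233 + 2×483 + 33×46 + 16×122 = 466 + 966 + 1518 + 1952 = 4902
ΣP(Year 2)Q(Year 2) = 2×233 + 2×483 + 27×46 + 13×122 = 466 + 966 + 1242 + 1586 = 4260
link = 4902/4260 = 1.150704
Chained index = 100 × 1.087725 × 1.022494 × 1.150704 = 127.9805

127.98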